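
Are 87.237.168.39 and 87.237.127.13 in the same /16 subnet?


Mask: 255.255.0.0
87.237.168.39 AND mask = 87.237.0.0
87.237.127.13 AND mask = 87.237.0.0
Yes, same subnet (87.237.0.0)


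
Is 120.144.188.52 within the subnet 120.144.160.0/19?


Subnet network: 120.144.160.0
Test IP AND mask: 120.144.160.0
Yes, 120.144.188.52 is in 120.144.160.0/19


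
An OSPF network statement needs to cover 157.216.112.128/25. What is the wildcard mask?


Subnet mask: 255.255.255.128
Wildcard = 255.255.255.255 - subnet mask
255 - 255 = 0
255 - 255 = 0
255 - 255 = 0
255 - 128 = 127
Wildcard: 0.0.0.127


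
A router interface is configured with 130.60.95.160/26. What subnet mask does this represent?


/26 means 26 network bits, 6 host bits
Binary: 11111111111111111111111111000000
Mask: 255.255.255.192


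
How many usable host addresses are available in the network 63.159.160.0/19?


Host bits = 32 - 19 = 13
Total addresses = 2^13 = 8192
Usable = total - 2 (network and broadcast)
Usable hosts: 8190


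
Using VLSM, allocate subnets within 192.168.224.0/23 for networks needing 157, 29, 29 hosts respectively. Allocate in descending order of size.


157 hosts -> /24 (254 usable): 192.168.224.0/24
29 hosts -> /27 (30 usable): 192.168.225.0/27
29 hosts -> /27 (30 usable): 192.168.225.32/27
Allocation: 192.168.224.0/24 (157 hosts, 254 usable); 192.168.225.0/27 (29 hosts, 30 usable); 192.168.225.32/27 (29 hosts, 30 usable)


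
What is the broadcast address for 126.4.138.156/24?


Network: 126.4.138.0/24
Host bits = 8
Set all host bits to 1:
Broadcast: 126.4.138.255


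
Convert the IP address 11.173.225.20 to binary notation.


11 = 00001011
173 = 10101101
225 = 11100001
20 = 00010100
Binary: 00001011.10101101.11100001.00010100


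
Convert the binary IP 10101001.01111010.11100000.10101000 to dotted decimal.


10101001 = 169
01111010 = 122
11100000 = 224
10101000 = 168
IP: 169.122.224.168


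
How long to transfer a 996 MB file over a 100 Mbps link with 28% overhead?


Effective throughput = 100 * (1 - 28/100) = 72 Mbps
File size in Mb = 996 * 8 = 7968 Mb
Time = 7968 / 72
Time = 110.6667 seconds


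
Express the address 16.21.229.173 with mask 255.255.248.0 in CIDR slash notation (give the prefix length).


Binary: 11111111.11111111.11111000.00000000
Count leading 1s
Prefix: /21


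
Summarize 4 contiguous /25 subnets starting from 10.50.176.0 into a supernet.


Original prefix: /25
Number of subnets: 4 = 2^2
New prefix = 25 - 2 = 23
Supernet: 10.50.176.0/23


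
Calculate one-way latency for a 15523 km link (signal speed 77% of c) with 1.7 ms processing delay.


Speed = 0.77 * 3e5 km/s = 231000 km/s
Propagation delay = 15523 / 231000 = 0.0672 s = 67.1991 ms
Processing delay = 1.7 ms
Total one-way latency = 68.8991 ms


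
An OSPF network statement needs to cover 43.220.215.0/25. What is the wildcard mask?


Subnet mask: 255.255.255.128
Wildcard = 255.255.255.255 - subnet mask
255 - 255 = 0
255 - 255 = 0
255 - 255 = 0
255 - 128 = 127
Wildcard: 0.0.0.127


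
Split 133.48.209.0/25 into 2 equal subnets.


New prefix = 25 + 1 = 26
Each subnet has 64 addresses
  133.48.209.0/26
  133.48.209.64/26
Subnets: 133.48.209.0/26, 133.48.209.64/26


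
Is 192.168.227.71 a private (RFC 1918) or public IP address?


RFC 1918 private ranges:
  10.0.0.0/8 (10.0.0.0 - 10.255.255.255)
  172.16.0.0/12 (172.16.0.0 - 172.31.255.255)
  192.168.0.0/16 (192.168.0.0 - 192.168.255.255)
Private (in 192.168.0.0/16)


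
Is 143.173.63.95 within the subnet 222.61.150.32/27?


Subnet network: 222.61.150.32
Test IP AND mask: 143.173.63.64
No, 143.173.63.95 is not in 222.61.150.32/27


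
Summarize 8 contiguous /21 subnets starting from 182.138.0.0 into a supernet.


Original prefix: /21
Number of subnets: 8 = 2^3
New prefix = 21 - 3 = 18
Supernet: 182.138.0.0/18


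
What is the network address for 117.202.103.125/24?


IP:   01110101.11001010.01100111.01111101
Mask: 11111111.11111111.11111111.00000000
AND operation:
Net:  01110101.11001010.01100111.00000000
Network: 117.202.103.0/24


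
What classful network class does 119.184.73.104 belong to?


First octet: 119
Binary: 01110111
0xxxxxxx -> Class A (1-126)
Class A, default mask 255.0.0.0 (/8)


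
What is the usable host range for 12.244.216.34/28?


Network: 12.244.216.32
Broadcast: 12.244.216.47
First usable = network + 1
Last usable = broadcast - 1
Range: 12.244.216.33 to 12.244.216.46


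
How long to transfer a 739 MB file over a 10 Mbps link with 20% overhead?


Effective throughput = 10 * (1 - 20/100) = 8 Mbps
File size in Mb = 739 * 8 = 5912 Mb
Time = 5912 / 8
Time = 739 seconds


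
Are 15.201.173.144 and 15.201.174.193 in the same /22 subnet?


Mask: 255.255.252.0
15.201.173.144 AND mask = 15.201.172.0
15.201.174.193 AND mask = 15.201.172.0
Yes, same subnet (15.201.172.0)


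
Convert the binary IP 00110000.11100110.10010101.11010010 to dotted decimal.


00110000 = 48
11100110 = 230
10010101 = 149
11010010 = 210
IP: 48.230.149.210


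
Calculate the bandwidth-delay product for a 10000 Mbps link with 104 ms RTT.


BDP = bandwidth * RTT
= 10000 Mbps * 104 ms
= 10000 * 1e6 * 104 / 1000 bits
= 1040000000 bits
= 130000000 bytes
= 126953.125 KB
BDP = 1040000000 bits (130000000 bytes)


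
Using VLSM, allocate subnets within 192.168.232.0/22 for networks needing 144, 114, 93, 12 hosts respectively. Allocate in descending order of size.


144 hosts -> /24 (254 usable): 192.168.232.0/24
114 hosts -> /25 (126 usable): 192.168.233.0/25
93 hosts -> /25 (126 usable): 192.168.233.128/25
12 hosts -> /28 (14 usable): 192.168.234.0/28
Allocation: 192.168.232.0/24 (144 hosts, 254 usable); 192.168.233.0/25 (114 hosts, 126 usable); 192.168.233.128/25 (93 hosts, 126 usable); 192.168.234.0/28 (12 hosts, 14 usable)


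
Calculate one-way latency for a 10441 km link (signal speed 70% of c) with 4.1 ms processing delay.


Speed = 0.7 * 3e5 km/s = 210000 km/s
Propagation delay = 10441 / 210000 = 0.0497 s = 49.719 ms
Processing delay = 4.1 ms
Total one-way latency = 53.819 ms


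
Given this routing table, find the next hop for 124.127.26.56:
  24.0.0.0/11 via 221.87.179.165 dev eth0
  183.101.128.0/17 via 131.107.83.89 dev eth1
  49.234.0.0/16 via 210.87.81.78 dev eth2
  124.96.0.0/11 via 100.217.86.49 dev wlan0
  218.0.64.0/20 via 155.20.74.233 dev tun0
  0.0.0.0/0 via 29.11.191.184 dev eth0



Longest prefix match for 124.127.26.56:
  /11 24.0.0.0: no
  /17 183.101.128.0: no
  /16 49.234.0.0: no
  /11 124.96.0.0: MATCH
  /20 218.0.64.0: no
  /0 0.0.0.0: MATCH
Selected: next-hop 100.217.86.49 via wlan0 (matched /11)


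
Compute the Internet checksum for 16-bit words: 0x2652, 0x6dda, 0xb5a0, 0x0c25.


Sum all words (with carry folding):
+ 0x2652 = 0x2652
+ 0x6dda = 0x942c
+ 0xb5a0 = 0x49cd
+ 0x0c25 = 0x55f2
One's complement: ~0x55f2
Checksum = 0xaa0d


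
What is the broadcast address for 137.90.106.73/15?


Network: 137.90.0.0/15
Host bits = 17
Set all host bits to 1:
Broadcast: 137.91.255.255


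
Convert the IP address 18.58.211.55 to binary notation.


18 = 00010010
58 = 00111010
211 = 11010011
55 = 00110111
Binary: 00010010.00111010.11010011.00110111


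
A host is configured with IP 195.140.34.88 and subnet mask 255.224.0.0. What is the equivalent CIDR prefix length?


Binary: 11111111.11100000.00000000.00000000
Count leading 1s
Prefix: /11


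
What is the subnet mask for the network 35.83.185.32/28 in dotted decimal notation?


/28 means 28 network bits, 4 host bits
Binary: 11111111111111111111111111110000
Mask: 255.255.255.240


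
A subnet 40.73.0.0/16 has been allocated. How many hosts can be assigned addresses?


Host bits = 32 - 16 = 16
Total addresses = 2^16 = 65536
Usable = total - 2 (network and broadcast)
Usable hosts: 65534


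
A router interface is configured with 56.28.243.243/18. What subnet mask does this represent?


/18 means 18 network bits, 14 host bits
Binary: 11111111111111111100000000000000
Mask: 255.255.192.0


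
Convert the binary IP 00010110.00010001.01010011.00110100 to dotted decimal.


00010110 = 22
00010001 = 17
01010011 = 83
00110100 = 52
IP: 22.17.83.52


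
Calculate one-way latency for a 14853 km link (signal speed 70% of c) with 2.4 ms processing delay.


Speed = 0.7 * 3e5 km/s = 210000 km/s
Propagation delay = 14853 / 210000 = 0.0707 s = 70.7286 ms
Processing delay = 2.4 ms
Total one-way latency = 73.1286 ms


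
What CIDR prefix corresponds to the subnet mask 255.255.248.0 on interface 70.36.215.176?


Binary: 11111111.11111111.11111000.00000000
Count leading 1s
Prefix: /21


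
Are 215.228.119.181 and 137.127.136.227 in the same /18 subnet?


Mask: 255.255.192.0
215.228.119.181 AND mask = 215.228.64.0
137.127.136.227 AND mask = 137.127.128.0
No, different subnets (215.228.64.0 vs 137.127.128.0)


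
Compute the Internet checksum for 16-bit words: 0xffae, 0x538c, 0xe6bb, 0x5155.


Sum all words (with carry folding):
+ 0xffae = 0xffae
+ 0x538c = 0x533b
+ 0xe6bb = 0x39f7
+ 0x5155 = 0x8b4c
One's complement: ~0x8b4c
Checksum = 0x74b3


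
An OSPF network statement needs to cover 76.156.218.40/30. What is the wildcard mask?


Subnet mask: 255.255.255.252
Wildcard = 255.255.255.255 - subnet mask
255 - 255 = 0
255 - 255 = 0
255 - 255 = 0
255 - 252 = 3
Wildcard: 0.0.0.3


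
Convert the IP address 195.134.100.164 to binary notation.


195 = 11000011
134 = 10000110
100 = 01100100
164 = 10100100
Binary: 11000011.10000110.01100100.10100100


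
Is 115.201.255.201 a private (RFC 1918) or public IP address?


RFC 1918 private ranges:
  10.0.0.0/8 (10.0.0.0 - 10.255.255.255)
  172.16.0.0/12 (172.16.0.0 - 172.31.255.255)
  192.168.0.0/16 (192.168.0.0 - 192.168.255.255)
Public (not in any RFC 1918 range)


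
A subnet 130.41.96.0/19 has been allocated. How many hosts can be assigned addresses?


Host bits = 32 - 19 = 13
Total addresses = 2^13 = 8192
Usable = total - 2 (network and broadcast)
Usable hosts: 8190


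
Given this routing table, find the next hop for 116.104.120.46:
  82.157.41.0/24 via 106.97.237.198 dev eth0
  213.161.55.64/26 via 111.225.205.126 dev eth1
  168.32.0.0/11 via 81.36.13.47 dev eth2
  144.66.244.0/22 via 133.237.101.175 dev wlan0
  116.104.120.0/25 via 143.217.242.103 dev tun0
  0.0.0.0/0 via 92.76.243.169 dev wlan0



Longest prefix match for 116.104.120.46:
  /24 82.157.41.0: no
  /26 213.161.55.64: no
  /11 168.32.0.0: no
  /22 144.66.244.0: no
  /25 116.104.120.0: MATCH
  /0 0.0.0.0: MATCH
Selected: next-hop 143.217.242.103 via tun0 (matched /25)


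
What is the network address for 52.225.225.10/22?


IP:   00110100.11100001.11100001.00001010
Mask: 11111111.11111111.11111100.00000000
AND operation:
Net:  00110100.11100001.11100000.00000000
Network: 52.225.224.0/22


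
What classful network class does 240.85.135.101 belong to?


First octet: 240
Binary: 11110000
1111xxxx -> Class E (240-255)
Class E (reserved), default mask N/A


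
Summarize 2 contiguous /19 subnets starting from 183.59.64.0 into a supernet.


Original prefix: /19
Number of subnets: 2 = 2^1
New prefix = 19 - 1 = 18
Supernet: 183.59.64.0/18


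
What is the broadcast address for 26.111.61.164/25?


Network: 26.111.61.128/25
Host bits = 7
Set all host bits to 1:
Broadcast: 26.111.61.255


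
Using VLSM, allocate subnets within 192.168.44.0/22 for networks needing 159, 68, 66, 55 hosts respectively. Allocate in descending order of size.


159 hosts -> /24 (254 usable): 192.168.44.0/24
68 hosts -> /25 (126 usable): 192.168.45.0/25
66 hosts -> /25 (126 usable): 192.168.45.128/25
55 hosts -> /26 (62 usable): 192.168.46.0/26
Allocation: 192.168.44.0/24 (159 hosts, 254 usable); 192.168.45.0/25 (68 hosts, 126 usable); 192.168.45.128/25 (66 hosts, 126 usable); 192.168.46.0/26 (55 hosts, 62 usable)


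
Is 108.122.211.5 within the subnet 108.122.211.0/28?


Subnet network: 108.122.211.0
Test IP AND mask: 108.122.211.0
Yes, 108.122.211.5 is in 108.122.211.0/28


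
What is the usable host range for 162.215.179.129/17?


Network: 162.215.128.0
Broadcast: 162.215.255.255
First usable = network + 1
Last usable = broadcast - 1
Range: 162.215.128.1 to 162.215.255.254


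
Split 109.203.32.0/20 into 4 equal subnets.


New prefix = 20 + 2 = 22
Each subnet has 1024 addresses
  109.203.32.0/22
  109.203.36.0/22
  109.203.40.0/22
  109.203.44.0/22
Subnets: 109.203.32.0/22, 109.203.36.0/22, 109.203.40.0/22, 109.203.44.0/22


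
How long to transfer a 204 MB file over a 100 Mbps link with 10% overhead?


Effective throughput = 100 * (1 - 10/100) = 90 Mbps
File size in Mb = 204 * 8 = 1632 Mb
Time = 1632 / 90
Time = 18.1333 seconds


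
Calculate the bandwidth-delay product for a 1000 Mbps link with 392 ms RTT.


BDP = bandwidth * RTT
= 1000 Mbps * 392 ms
= 1000 * 1e6 * 392 / 1000 bits
= 392000000 bits
= 49000000 bytes
= 47851.5625 KB
BDP = 392000000 bits (49000000 bytes)


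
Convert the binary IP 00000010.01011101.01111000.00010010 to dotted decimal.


00000010 = 2
01011101 = 93
01111000 = 120
00010010 = 18
IP: 2.93.120.18


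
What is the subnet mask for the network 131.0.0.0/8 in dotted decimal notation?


/8 means 8 network bits, 24 host bits
Binary: 11111111000000000000000000000000
Mask: 255.0.0.0


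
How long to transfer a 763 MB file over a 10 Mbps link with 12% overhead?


Effective throughput = 10 * (1 - 12/100) = 8.8 Mbps
File size in Mb = 763 * 8 = 6104 Mb
Time = 6104 / 8.8
Time = 693.6364 seconds


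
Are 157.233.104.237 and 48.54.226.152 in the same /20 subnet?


Mask: 255.255.240.0
157.233.104.237 AND mask = 157.233.96.0
48.54.226.152 AND mask = 48.54.224.0
No, different subnets (157.233.96.0 vs 48.54.224.0)


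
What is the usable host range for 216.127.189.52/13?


Network: 216.120.0.0
Broadcast: 216.127.255.255
First usable = network + 1
Last usable = broadcast - 1
Range: 216.120.0.1 to 216.127.255.254


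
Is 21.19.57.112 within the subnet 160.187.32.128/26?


Subnet network: 160.187.32.128
Test IP AND mask: 21.19.57.64
No, 21.19.57.112 is not in 160.187.32.128/26


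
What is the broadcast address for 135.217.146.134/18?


Network: 135.217.128.0/18
Host bits = 14
Set all host bits to 1:
Broadcast: 135.217.191.255


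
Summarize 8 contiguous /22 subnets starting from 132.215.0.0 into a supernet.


Original prefix: /22
Number of subnets: 8 = 2^3
New prefix = 22 - 3 = 19
Supernet: 132.215.0.0/19


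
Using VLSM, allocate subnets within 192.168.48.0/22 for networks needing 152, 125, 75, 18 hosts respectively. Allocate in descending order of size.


152 hosts -> /24 (254 usable): 192.168.48.0/24
125 hosts -> /25 (126 usable): 192.168.49.0/25
75 hosts -> /25 (126 usable): 192.168.49.128/25
18 hosts -> /27 (30 usable): 192.168.50.0/27
Allocation: 192.168.48.0/24 (152 hosts, 254 usable); 192.168.49.0/25 (125 hosts, 126 usable); 192.168.49.128/25 (75 hosts, 126 usable); 192.168.50.0/27 (18 hosts, 30 usable)


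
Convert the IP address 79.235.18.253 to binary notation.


79 = 01001111
235 = 11101011
18 = 00010010
253 = 11111101
Binary: 01001111.11101011.00010010.11111101


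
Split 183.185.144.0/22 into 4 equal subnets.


New prefix = 22 + 2 = 24
Each subnet has 256 addresses
  183.185.144.0/24
  183.185.145.0/24
  183.185.146.0/24
  183.185.147.0/24
Subnets: 183.185.144.0/24, 183.185.145.0/24, 183.185.146.0/24, 183.185.147.0/24


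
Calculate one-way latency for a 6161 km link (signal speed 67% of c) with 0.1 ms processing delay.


Speed = 0.67 * 3e5 km/s = 201000 km/s
Propagation delay = 6161 / 201000 = 0.0307 s = 30.6517 ms
Processing delay = 0.1 ms
Total one-way latency = 30.7517 ms


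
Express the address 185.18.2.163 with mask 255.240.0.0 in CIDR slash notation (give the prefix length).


Binary: 11111111.11110000.00000000.00000000
Count leading 1s
Prefix: /12


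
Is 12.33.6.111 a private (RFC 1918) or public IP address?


RFC 1918 private ranges:
  10.0.0.0/8 (10.0.0.0 - 10.255.255.255)
  172.16.0.0/12 (172.16.0.0 - 172.31.255.255)
  192.168.0.0/16 (192.168.0.0 - 192.168.255.255)
Public (not in any RFC 1918 range)


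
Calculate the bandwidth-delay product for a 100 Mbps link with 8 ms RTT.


BDP = bandwidth * RTT
= 100 Mbps * 8 ms
= 100 * 1e6 * 8 / 1000 bits
= 800000 bits
= 100000 bytes
= 97.6562 KB
BDP = 800000 bits (100000 bytes)


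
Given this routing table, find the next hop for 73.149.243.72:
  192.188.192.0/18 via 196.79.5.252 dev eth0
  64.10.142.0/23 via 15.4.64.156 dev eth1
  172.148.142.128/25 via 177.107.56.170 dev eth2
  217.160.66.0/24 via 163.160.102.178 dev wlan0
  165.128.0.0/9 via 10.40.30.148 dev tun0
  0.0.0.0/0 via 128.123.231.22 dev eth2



Longest prefix match for 73.149.243.72:
  /18 192.188.192.0: no
  /23 64.10.142.0: no
  /25 172.148.142.128: no
  /24 217.160.66.0: no
  /9 165.128.0.0: no
  /0 0.0.0.0: MATCH
Selected: next-hop 128.123.231.22 via eth2 (matched /0)


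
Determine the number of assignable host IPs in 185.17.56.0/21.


Host bits = 32 - 21 = 11
Total addresses = 2^11 = 2048
Usable = total - 2 (network and broadcast)
Usable hosts: 2046


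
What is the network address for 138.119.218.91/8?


IP:   10001010.01110111.11011010.01011011
Mask: 11111111.00000000.00000000.00000000
AND operation:
Net:  10001010.00000000.00000000.00000000
Network: 138.0.0.0/8


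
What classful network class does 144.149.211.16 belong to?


First octet: 144
Binary: 10010000
10xxxxxx -> Class B (128-191)
Class B, default mask 255.255.0.0 (/16)


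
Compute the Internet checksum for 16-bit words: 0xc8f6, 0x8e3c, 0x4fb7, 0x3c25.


Sum all words (with carry folding):
+ 0xc8f6 = 0xc8f6
+ 0x8e3c = 0x5733
+ 0x4fb7 = 0xa6ea
+ 0x3c25 = 0xe30f
One's complement: ~0xe30f
Checksum = 0x1cf0


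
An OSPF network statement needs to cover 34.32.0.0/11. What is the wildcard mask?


Subnet mask: 255.224.0.0
Wildcard = 255.255.255.255 - subnet mask
255 - 255 = 0
255 - 224 = 31
255 - 0 = 255
255 - 0 = 255
Wildcard: 0.31.255.255


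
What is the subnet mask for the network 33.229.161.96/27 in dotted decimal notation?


/27 means 27 network bits, 5 host bits
Binary: 11111111111111111111111111100000
Mask: 255.255.255.224


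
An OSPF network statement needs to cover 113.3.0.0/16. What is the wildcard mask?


Subnet mask: 255.255.0.0
Wildcard = 255.255.255.255 - subnet mask
255 - 255 = 0
255 - 255 = 0
255 - 0 = 255
255 - 0 = 255
Wildcard: 0.0.255.255


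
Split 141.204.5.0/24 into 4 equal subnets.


New prefix = 24 + 2 = 26
Each subnet has 64 addresses
  141.204.5.0/26
  141.204.5.64/26
  141.204.5.128/26
  141.204.5.192/26
Subnets: 141.204.5.0/26, 141.204.5.64/26, 141.204.5.128/26, 141.204.5.192/26


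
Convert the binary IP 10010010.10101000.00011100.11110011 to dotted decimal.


10010010 = 146
10101000 = 168
00011100 = 28
11110011 = 243
IP: 146.168.28.243


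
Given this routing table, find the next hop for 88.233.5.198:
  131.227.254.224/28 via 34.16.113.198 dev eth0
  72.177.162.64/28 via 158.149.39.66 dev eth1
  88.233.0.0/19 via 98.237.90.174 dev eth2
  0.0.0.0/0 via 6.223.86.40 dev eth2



Longest prefix match for 88.233.5.198:
  /28 131.227.254.224: no
  /28 72.177.162.64: no
  /19 88.233.0.0: MATCH
  /0 0.0.0.0: MATCH
Selected: next-hop 98.237.90.174 via eth2 (matched /19)


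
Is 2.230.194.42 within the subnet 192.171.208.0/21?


Subnet network: 192.171.208.0
Test IP AND mask: 2.230.192.0
No, 2.230.194.42 is not in 192.171.208.0/21


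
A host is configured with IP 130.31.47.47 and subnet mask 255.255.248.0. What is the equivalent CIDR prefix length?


Binary: 11111111.11111111.11111000.00000000
Count leading 1s
Prefix: /21


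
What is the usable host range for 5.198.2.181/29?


Network: 5.198.2.176
Broadcast: 5.198.2.183
First usable = network + 1
Last usable = broadcast - 1
Range: 5.198.2.177 to 5.198.2.182


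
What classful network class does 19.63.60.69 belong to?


First octet: 19
Binary: 00010011
0xxxxxxx -> Class A (1-126)
Class A, default mask 255.0.0.0 (/8)


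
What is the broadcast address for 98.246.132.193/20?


Network: 98.246.128.0/20
Host bits = 12
Set all host bits to 1:
Broadcast: 98.246.143.255


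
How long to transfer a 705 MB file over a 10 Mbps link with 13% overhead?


Effective throughput = 10 * (1 - 13/100) = 8.7 Mbps
File size in Mb = 705 * 8 = 5640 Mb
Time = 5640 / 8.7
Time = 648.2759 seconds


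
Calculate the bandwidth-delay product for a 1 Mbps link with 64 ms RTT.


BDP = bandwidth * RTT
= 1 Mbps * 64 ms
= 1 * 1e6 * 64 / 1000 bits
= 64000 bits
= 8000 bytes
= 7.8125 KB
BDP = 64000 bits (8000 bytes)


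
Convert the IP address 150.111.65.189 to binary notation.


150 = 10010110
111 = 01101111
65 = 01000001
189 = 10111101
Binary: 10010110.01101111.01000001.10111101


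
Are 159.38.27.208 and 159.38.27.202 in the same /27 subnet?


Mask: 255.255.255.224
159.38.27.208 AND mask = 159.38.27.192
159.38.27.202 AND mask = 159.38.27.192
Yes, same subnet (159.38.27.192)


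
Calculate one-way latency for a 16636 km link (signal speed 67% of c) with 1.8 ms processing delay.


Speed = 0.67 * 3e5 km/s = 201000 km/s
Propagation delay = 16636 / 201000 = 0.0828 s = 82.7662 ms
Processing delay = 1.8 ms
Total one-way latency = 84.5662 ms


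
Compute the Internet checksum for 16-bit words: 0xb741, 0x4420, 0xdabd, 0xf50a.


Sum all words (with carry folding):
+ 0xb741 = 0xb741
+ 0x4420 = 0xfb61
+ 0xdabd = 0xd61f
+ 0xf50a = 0xcb2a
One's complement: ~0xcb2a
Checksum = 0x34d5


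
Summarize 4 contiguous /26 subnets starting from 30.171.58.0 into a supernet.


Original prefix: /26
Number of subnets: 4 = 2^2
New prefix = 26 - 2 = 24
Supernet: 30.171.58.0/24


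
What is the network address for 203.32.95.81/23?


IP:   11001011.00100000.01011111.01010001
Mask: 11111111.11111111.11111110.00000000
AND operation:
Net:  11001011.00100000.01011110.00000000
Network: 203.32.94.0/23


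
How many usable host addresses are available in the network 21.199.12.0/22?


Host bits = 32 - 22 = 10
Total addresses = 2^10 = 1024
Usable = total - 2 (network and broadcast)
Usable hosts: 1022


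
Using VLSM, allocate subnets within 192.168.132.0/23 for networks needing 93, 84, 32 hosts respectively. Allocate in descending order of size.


93 hosts -> /25 (126 usable): 192.168.132.0/25
84 hosts -> /25 (126 usable): 192.168.132.128/25
32 hosts -> /26 (62 usable): 192.168.133.0/26
Allocation: 192.168.132.0/25 (93 hosts, 126 usable); 192.168.132.128/25 (84 hosts, 126 usable); 192.168.133.0/26 (32 hosts, 62 usable)


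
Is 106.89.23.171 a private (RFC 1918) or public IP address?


RFC 1918 private ranges:
  10.0.0.0/8 (10.0.0.0 - 10.255.255.255)
  172.16.0.0/12 (172.16.0.0 - 172.31.255.255)
  192.168.0.0/16 (192.168.0.0 - 192.168.255.255)
Public (not in any RFC 1918 range)


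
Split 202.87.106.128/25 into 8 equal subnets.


New prefix = 25 + 3 = 28
Each subnet has 16 addresses
  202.87.106.128/28
  202.87.106.144/28
  202.87.106.160/28
  202.87.106.176/28
  202.87.106.192/28
  202.87.106.208/28
  202.87.106.224/28
  202.87.106.240/28
Subnets: 202.87.106.128/28, 202.87.106.144/28, 202.87.106.160/28, 202.87.106.176/28, 202.87.106.192/28, 202.87.106.208/28, 202.87.106.224/28, 202.87.106.240/28


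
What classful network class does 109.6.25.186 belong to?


First octet: 109
Binary: 01101101
0xxxxxxx -> Class A (1-126)
Class A, default mask 255.0.0.0 (/8)


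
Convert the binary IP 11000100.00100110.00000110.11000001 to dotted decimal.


11000100 = 196
00100110 = 38
00000110 = 6
11000001 = 193
IP: 196.38.6.193


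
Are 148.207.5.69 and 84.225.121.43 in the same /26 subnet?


Mask: 255.255.255.192
148.207.5.69 AND mask = 148.207.5.64
84.225.121.43 AND mask = 84.225.121.0
No, different subnets (148.207.5.64 vs 84.225.121.0)


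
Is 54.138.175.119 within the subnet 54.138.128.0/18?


Subnet network: 54.138.128.0
Test IP AND mask: 54.138.128.0
Yes, 54.138.175.119 is in 54.138.128.0/18


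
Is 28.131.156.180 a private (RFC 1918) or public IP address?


RFC 1918 private ranges:
  10.0.0.0/8 (10.0.0.0 - 10.255.255.255)
  172.16.0.0/12 (172.16.0.0 - 172.31.255.255)
  192.168.0.0/16 (192.168.0.0 - 192.168.255.255)
Public (not in any RFC 1918 range)


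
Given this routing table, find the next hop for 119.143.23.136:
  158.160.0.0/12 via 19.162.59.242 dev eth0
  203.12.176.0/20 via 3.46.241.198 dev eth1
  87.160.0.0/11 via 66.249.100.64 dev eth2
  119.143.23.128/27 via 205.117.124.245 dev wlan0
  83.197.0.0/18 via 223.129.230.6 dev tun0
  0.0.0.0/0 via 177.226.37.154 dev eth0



Longest prefix match for 119.143.23.136:
  /12 158.160.0.0: no
  /20 203.12.176.0: no
  /11 87.160.0.0: no
  /27 119.143.23.128: MATCH
  /18 83.197.0.0: no
  /0 0.0.0.0: MATCH
Selected: next-hop 205.117.124.245 via wlan0 (matched /27)


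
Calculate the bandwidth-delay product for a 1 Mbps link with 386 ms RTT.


BDP = bandwidth * RTT
= 1 Mbps * 386 ms
= 1 * 1e6 * 386 / 1000 bits
= 386000 bits
= 48250 bytes
= 47.1191 KB
BDP = 386000 bits (48250 bytes)


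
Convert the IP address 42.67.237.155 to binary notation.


42 = 00101010
67 = 01000011
237 = 11101101
155 = 10011011
Binary: 00101010.01000011.11101101.10011011


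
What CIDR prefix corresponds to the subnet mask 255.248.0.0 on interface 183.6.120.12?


Binary: 11111111.11111000.00000000.00000000
Count leading 1s
Prefix: /13


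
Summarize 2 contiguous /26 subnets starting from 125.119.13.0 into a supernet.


Original prefix: /26
Number of subnets: 2 = 2^1
New prefix = 26 - 1 = 25
Supernet: 125.119.13.0/25


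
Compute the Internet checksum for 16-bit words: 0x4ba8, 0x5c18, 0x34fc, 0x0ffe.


Sum all words (with carry folding):
+ 0x4ba8 = 0x4ba8
+ 0x5c18 = 0xa7c0
+ 0x34fc = 0xdcbc
+ 0x0ffe = 0xecba
One's complement: ~0xecba
Checksum = 0x1345


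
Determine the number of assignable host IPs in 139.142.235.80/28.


Host bits = 32 - 28 = 4
Total addresses = 2^4 = 16
Usable = total - 2 (network and broadcast)
Usable hosts: 14


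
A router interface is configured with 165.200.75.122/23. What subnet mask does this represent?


/23 means 23 network bits, 9 host bits
Binary: 11111111111111111111111000000000
Mask: 255.255.254.0


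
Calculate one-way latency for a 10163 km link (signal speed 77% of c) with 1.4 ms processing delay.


Speed = 0.77 * 3e5 km/s = 231000 km/s
Propagation delay = 10163 / 231000 = 0.044 s = 43.9957 ms
Processing delay = 1.4 ms
Total one-way latency = 45.3957 ms


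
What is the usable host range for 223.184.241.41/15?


Network: 223.184.0.0
Broadcast: 223.185.255.255
First usable = network + 1
Last usable = broadcast - 1
Range: 223.184.0.1 to 223.185.255.254


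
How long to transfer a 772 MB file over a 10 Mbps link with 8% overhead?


Effective throughput = 10 * (1 - 8/100) = 9.2 Mbps
File size in Mb = 772 * 8 = 6176 Mb
Time = 6176 / 9.2
Time = 671.3043 seconds


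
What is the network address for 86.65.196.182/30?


IP:   01010110.01000001.11000100.10110110
Mask: 11111111.11111111.11111111.11111100
AND operation:
Net:  01010110.01000001.11000100.10110100
Network: 86.65.196.180/30


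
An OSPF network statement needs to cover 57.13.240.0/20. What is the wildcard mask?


Subnet mask: 255.255.240.0
Wildcard = 255.255.255.255 - subnet mask
255 - 255 = 0
255 - 255 = 0
255 - 240 = 15
255 - 0 = 255
Wildcard: 0.0.15.255


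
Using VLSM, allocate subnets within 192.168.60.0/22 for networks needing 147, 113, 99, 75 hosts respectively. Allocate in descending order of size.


147 hosts -> /24 (254 usable): 192.168.60.0/24
113 hosts -> /25 (126 usable): 192.168.61.0/25
99 hosts -> /25 (126 usable): 192.168.61.128/25
75 hosts -> /25 (126 usable): 192.168.62.0/25
Allocation: 192.168.60.0/24 (147 hosts, 254 usable); 192.168.61.0/25 (113 hosts, 126 usable); 192.168.61.128/25 (99 hosts, 126 usable); 192.168.62.0/25 (75 hosts, 126 usable)


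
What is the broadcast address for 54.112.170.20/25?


Network: 54.112.170.0/25
Host bits = 7
Set all host bits to 1:
Broadcast: 54.112.170.127


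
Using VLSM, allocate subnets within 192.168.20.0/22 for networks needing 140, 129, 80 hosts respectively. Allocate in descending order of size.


140 hosts -> /24 (254 usable): 192.168.20.0/24
129 hosts -> /24 (254 usable): 192.168.21.0/24
80 hosts -> /25 (126 usable): 192.168.22.0/25
Allocation: 192.168.20.0/24 (140 hosts, 254 usable); 192.168.21.0/24 (129 hosts, 254 usable); 192.168.22.0/25 (80 hosts, 126 usable)


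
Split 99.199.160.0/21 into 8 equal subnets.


New prefix = 21 + 3 = 24
Each subnet has 256 addresses
  99.199.160.0/24
  99.199.161.0/24
  99.199.162.0/24
  99.199.163.0/24
  99.199.164.0/24
  99.199.165.0/24
  99.199.166.0/24
  99.199.167.0/24
Subnets: 99.199.160.0/24, 99.199.161.0/24, 99.199.162.0/24, 99.199.163.0/24, 99.199.164.0/24, 99.199.165.0/24, 99.199.166.0/24, 99.199.167.0/24


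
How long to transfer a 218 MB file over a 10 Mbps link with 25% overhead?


Effective throughput = 10 * (1 - 25/100) = 7.5 Mbps
File size in Mb = 218 * 8 = 1744 Mb
Time = 1744 / 7.5
Time = 232.5333 seconds


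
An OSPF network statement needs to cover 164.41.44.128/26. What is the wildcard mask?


Subnet mask: 255.255.255.192
Wildcard = 255.255.255.255 - subnet mask
255 - 255 = 0
255 - 255 = 0
255 - 255 = 0
255 - 192 = 63
Wildcard: 0.0.0.63


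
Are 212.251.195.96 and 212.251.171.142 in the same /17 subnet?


Mask: 255.255.128.0
212.251.195.96 AND mask = 212.251.128.0
212.251.171.142 AND mask = 212.251.128.0
Yes, same subnet (212.251.128.0)


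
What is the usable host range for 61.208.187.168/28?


Network: 61.208.187.160
Broadcast: 61.208.187.175
First usable = network + 1
Last usable = broadcast - 1
Range: 61.208.187.161 to 61.208.187.174


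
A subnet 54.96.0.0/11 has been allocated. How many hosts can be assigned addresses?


Host bits = 32 - 11 = 21
Total addresses = 2^21 = 2097152
Usable = total - 2 (network and broadcast)
Usable hosts: 2097150


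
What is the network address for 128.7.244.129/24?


IP:   10000000.00000111.11110100.10000001
Mask: 11111111.11111111.11111111.00000000
AND operation:
Net:  10000000.00000111.11110100.00000000
Network: 128.7.244.0/24


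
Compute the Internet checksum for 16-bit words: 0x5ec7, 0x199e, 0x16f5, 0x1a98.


Sum all words (with carry folding):
+ 0x5ec7 = 0x5ec7
+ 0x199e = 0x7865
+ 0x16f5 = 0x8f5a
+ 0x1a98 = 0xa9f2
One's complement: ~0xa9f2
Checksum = 0x560d


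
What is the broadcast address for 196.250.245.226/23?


Network: 196.250.244.0/23
Host bits = 9
Set all host bits to 1:
Broadcast: 196.250.245.255


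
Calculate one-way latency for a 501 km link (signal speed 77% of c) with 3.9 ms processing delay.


Speed = 0.77 * 3e5 km/s = 231000 km/s
Propagation delay = 501 / 231000 = 0.0022 s = 2.1688 ms
Processing delay = 3.9 ms
Total one-way latency = 6.0688 ms


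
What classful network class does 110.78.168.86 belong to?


First octet: 110
Binary: 01101110
0xxxxxxx -> Class A (1-126)
Class A, default mask 255.0.0.0 (/8)


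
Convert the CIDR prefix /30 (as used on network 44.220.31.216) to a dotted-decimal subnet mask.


/30 means 30 network bits, 2 host bits
Binary: 11111111111111111111111111111100
Mask: 255.255.255.252


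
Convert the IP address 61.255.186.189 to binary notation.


61 = 00111101
255 = 11111111
186 = 10111010
189 = 10111101
Binary: 00111101.11111111.10111010.10111101


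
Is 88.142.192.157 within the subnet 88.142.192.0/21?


Subnet network: 88.142.192.0
Test IP AND mask: 88.142.192.0
Yes, 88.142.192.157 is in 88.142.192.0/21


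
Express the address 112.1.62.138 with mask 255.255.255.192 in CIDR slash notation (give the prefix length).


Binary: 11111111.11111111.11111111.11000000
Count leading 1s
Prefix: /26


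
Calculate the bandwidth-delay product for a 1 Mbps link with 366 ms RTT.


BDP = bandwidth * RTT
= 1 Mbps * 366 ms
= 1 * 1e6 * 366 / 1000 bits
= 366000 bits
= 45750 bytes
= 44.6777 KB
BDP = 366000 bits (45750 bytes)


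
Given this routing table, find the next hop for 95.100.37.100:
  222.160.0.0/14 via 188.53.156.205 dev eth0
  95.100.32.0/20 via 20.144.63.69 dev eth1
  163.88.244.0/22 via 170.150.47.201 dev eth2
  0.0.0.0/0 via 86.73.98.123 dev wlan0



Longest prefix match for 95.100.37.100:
  /14 222.160.0.0: no
  /20 95.100.32.0: MATCH
  /22 163.88.244.0: no
  /0 0.0.0.0: MATCH
Selected: next-hop 20.144.63.69 via eth1 (matched /20)


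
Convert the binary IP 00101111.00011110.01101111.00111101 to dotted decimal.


00101111 = 47
00011110 = 30
01101111 = 111
00111101 = 61
IP: 47.30.111.61


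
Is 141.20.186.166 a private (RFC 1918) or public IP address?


RFC 1918 private ranges:
  10.0.0.0/8 (10.0.0.0 - 10.255.255.255)
  172.16.0.0/12 (172.16.0.0 - 172.31.255.255)
  192.168.0.0/16 (192.168.0.0 - 192.168.255.255)
Public (not in any RFC 1918 range)


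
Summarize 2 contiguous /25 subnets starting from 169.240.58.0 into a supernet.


Original prefix: /25
Number of subnets: 2 = 2^1
New prefix = 25 - 1 = 24
Supernet: 169.240.58.0/24


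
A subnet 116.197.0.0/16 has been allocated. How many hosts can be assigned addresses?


Host bits = 32 - 16 = 16
Total addresses = 2^16 = 65536
Usable = total - 2 (network and broadcast)
Usable hosts: 65534


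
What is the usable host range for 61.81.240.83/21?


Network: 61.81.240.0
Broadcast: 61.81.247.255
First usable = network + 1
Last usable = broadcast - 1
Range: 61.81.240.1 to 61.81.247.254


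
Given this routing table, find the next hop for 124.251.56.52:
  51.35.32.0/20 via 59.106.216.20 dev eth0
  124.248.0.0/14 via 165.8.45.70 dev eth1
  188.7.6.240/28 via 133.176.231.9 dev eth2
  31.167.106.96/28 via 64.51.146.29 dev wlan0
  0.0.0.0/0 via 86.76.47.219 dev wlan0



Longest prefix match for 124.251.56.52:
  /20 51.35.32.0: no
  /14 124.248.0.0: MATCH
  /28 188.7.6.240: no
  /28 31.167.106.96: no
  /0 0.0.0.0: MATCH
Selected: next-hop 165.8.45.70 via eth1 (matched /14)


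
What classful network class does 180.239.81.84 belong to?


First octet: 180
Binary: 10110100
10xxxxxx -> Class B (128-191)
Class B, default mask 255.255.0.0 (/16)


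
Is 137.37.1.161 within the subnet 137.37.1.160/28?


Subnet network: 137.37.1.160
Test IP AND mask: 137.37.1.160
Yes, 137.37.1.161 is in 137.37.1.160/28


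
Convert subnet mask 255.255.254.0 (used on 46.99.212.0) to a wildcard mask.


Subnet mask: 255.255.254.0
Wildcard = 255.255.255.255 - subnet mask
255 - 255 = 0
255 - 255 = 0
255 - 254 = 1
255 - 0 = 255
Wildcard: 0.0.1.255


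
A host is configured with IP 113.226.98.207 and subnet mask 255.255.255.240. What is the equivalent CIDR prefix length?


Binary: 11111111.11111111.11111111.11110000
Count leading 1s
Prefix: /28


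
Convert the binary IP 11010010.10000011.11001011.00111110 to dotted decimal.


11010010 = 210
10000011 = 131
11001011 = 203
00111110 = 62
IP: 210.131.203.62


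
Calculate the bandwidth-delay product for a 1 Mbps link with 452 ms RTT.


BDP = bandwidth * RTT
= 1 Mbps * 452 ms
= 1 * 1e6 * 452 / 1000 bits
= 452000 bits
= 56500 bytes
= 55.1758 KB
BDP = 452000 bits (56500 bytes)


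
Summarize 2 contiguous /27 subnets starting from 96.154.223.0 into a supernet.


Original prefix: /27
Number of subnets: 2 = 2^1
New prefix = 27 - 1 = 26
Supernet: 96.154.223.0/26


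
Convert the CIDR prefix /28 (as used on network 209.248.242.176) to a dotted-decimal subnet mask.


/28 means 28 network bits, 4 host bits
Binary: 11111111111111111111111111110000
Mask: 255.255.255.240


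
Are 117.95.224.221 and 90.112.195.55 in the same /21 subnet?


Mask: 255.255.248.0
117.95.224.221 AND mask = 117.95.224.0
90.112.195.55 AND mask = 90.112.192.0
No, different subnets (117.95.224.0 vs 90.112.192.0)


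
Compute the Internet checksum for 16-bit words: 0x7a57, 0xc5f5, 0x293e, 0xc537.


Sum all words (with carry folding):
+ 0x7a57 = 0x7a57
+ 0xc5f5 = 0x404d
+ 0x293e = 0x698b
+ 0xc537 = 0x2ec3
One's complement: ~0x2ec3
Checksum = 0xd13c


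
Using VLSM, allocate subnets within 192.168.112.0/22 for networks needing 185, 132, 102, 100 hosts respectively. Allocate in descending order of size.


185 hosts -> /24 (254 usable): 192.168.112.0/24
132 hosts -> /24 (254 usable): 192.168.113.0/24
102 hosts -> /25 (126 usable): 192.168.114.0/25
100 hosts -> /25 (126 usable): 192.168.114.128/25
Allocation: 192.168.112.0/24 (185 hosts, 254 usable); 192.168.113.0/24 (132 hosts, 254 usable); 192.168.114.0/25 (102 hosts, 126 usable); 192.168.114.128/25 (100 hosts, 126 usable)


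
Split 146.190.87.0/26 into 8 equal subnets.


New prefix = 26 + 3 = 29
Each subnet has 8 addresses
  146.190.87.0/29
  146.190.87.8/29
  146.190.87.16/29
  146.190.87.24/29
  146.190.87.32/29
  146.190.87.40/29
  146.190.87.48/29
  146.190.87.56/29
Subnets: 146.190.87.0/29, 146.190.87.8/29, 146.190.87.16/29, 146.190.87.24/29, 146.190.87.32/29, 146.190.87.40/29, 146.190.87.48/29, 146.190.87.56/29


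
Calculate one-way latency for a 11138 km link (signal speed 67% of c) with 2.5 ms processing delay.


Speed = 0.67 * 3e5 km/s = 201000 km/s
Propagation delay = 11138 / 201000 = 0.0554 s = 55.4129 ms
Processing delay = 2.5 ms
Total one-way latency = 57.9129 ms


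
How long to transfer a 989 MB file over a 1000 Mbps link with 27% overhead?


Effective throughput = 1000 * (1 - 27/100) = 730 Mbps
File size in Mb = 989 * 8 = 7912 Mb
Time = 7912 / 730
Time = 10.8384 seconds


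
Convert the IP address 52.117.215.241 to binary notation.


52 = 00110100
117 = 01110101
215 = 11010111
241 = 11110001
Binary: 00110100.01110101.11010111.11110001


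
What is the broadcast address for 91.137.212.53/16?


Network: 91.137.0.0/16
Host bits = 16
Set all host bits to 1:
Broadcast: 91.137.255.255


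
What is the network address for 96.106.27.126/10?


IP:   01100000.01101010.00011011.01111110
Mask: 11111111.11000000.00000000.00000000
AND operation:
Net:  01100000.01000000.00000000.00000000
Network: 96.64.0.0/10


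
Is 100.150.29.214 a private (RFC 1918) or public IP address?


RFC 1918 private ranges:
  10.0.0.0/8 (10.0.0.0 - 10.255.255.255)
  172.16.0.0/12 (172.16.0.0 - 172.31.255.255)
  192.168.0.0/16 (192.168.0.0 - 192.168.255.255)
Public (not in any RFC 1918 range)


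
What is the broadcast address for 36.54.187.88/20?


Network: 36.54.176.0/20
Host bits = 12
Set all host bits to 1:
Broadcast: 36.54.191.255


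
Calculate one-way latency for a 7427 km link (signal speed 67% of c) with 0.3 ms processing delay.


Speed = 0.67 * 3e5 km/s = 201000 km/s
Propagation delay = 7427 / 201000 = 0.037 s = 36.9502 ms
Processing delay = 0.3 ms
Total one-way latency = 37.2502 ms


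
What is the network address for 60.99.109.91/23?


IP:   00111100.01100011.01101101.01011011
Mask: 11111111.11111111.11111110.00000000
AND operation:
Net:  00111100.01100011.01101100.00000000
Network: 60.99.108.0/23


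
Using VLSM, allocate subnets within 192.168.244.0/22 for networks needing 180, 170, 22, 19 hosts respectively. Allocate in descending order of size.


180 hosts -> /24 (254 usable): 192.168.244.0/24
170 hosts -> /24 (254 usable): 192.168.245.0/24
22 hosts -> /27 (30 usable): 192.168.246.0/27
19 hosts -> /27 (30 usable): 192.168.246.32/27
Allocation: 192.168.244.0/24 (180 hosts, 254 usable); 192.168.245.0/24 (170 hosts, 254 usable); 192.168.246.0/27 (22 hosts, 30 usable); 192.168.246.32/27 (19 hosts, 30 usable)


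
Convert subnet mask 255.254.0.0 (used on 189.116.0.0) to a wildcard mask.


Subnet mask: 255.254.0.0
Wildcard = 255.255.255.255 - subnet mask
255 - 255 = 0
255 - 254 = 1
255 - 0 = 255
255 - 0 = 255
Wildcard: 0.1.255.255
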